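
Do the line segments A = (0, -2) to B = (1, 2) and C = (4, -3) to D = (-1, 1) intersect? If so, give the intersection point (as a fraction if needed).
Yes; intersection at (11/24, -1/6) (t = 11/24 on AB, s = 17/24 on CD)

Parametrize AB as A + t(B − A) = (0 + 1 t, -2 + 4 t) and CD as C + s(D − C) = (4 + -5 s, -3 + 4 s). Solve the linear system for (t, s). Determinant = -24 ≠ 0, so a unique intersection of the containing lines exists. Solution: t = 11/24, s = 17/24 — both in [0, 1], so the segments cross. Intersection point: (11/24, -1/6).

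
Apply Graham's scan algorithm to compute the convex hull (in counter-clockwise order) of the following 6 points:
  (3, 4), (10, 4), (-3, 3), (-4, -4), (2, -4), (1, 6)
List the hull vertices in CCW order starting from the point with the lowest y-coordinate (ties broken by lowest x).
Hull (CCW) = [(-4, -4), (2, -4), (10, 4), (1, 6), (-3, 3)]

Graham scan procedure:
  1. Find the pivot p₀ = point with lowest y (tie → lowest x): (-4, -4).
  2. Sort the remaining points by polar angle around p₀.
  3. Walk through sorted points, maintaining a stack; pop the top while the last three entries make a non-left turn (cross product ≤ 0).
  4. Final stack is the convex hull in CCW order: (-4, -4), (2, -4), (10, 4), (1, 6), (-3, 3).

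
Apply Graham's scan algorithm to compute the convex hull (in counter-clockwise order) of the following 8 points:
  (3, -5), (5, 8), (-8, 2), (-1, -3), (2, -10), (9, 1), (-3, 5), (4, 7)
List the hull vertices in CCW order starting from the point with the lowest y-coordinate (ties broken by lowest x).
Hull (CCW) = [(2, -10), (9, 1), (5, 8), (-3, 5), (-8, 2)]

Graham scan procedure:
  1. Find the pivot p₀ = point with lowest y (tie → lowest x): (2, -10).
  2. Sort the remaining points by polar angle around p₀.
  3. Walk through sorted points, maintaining a stack; pop the top while the last three entries make a non-left turn (cross product ≤ 0).
  4. Final stack is the convex hull in CCW order: (2, -10), (9, 1), (5, 8), (-3, 5), (-8, 2).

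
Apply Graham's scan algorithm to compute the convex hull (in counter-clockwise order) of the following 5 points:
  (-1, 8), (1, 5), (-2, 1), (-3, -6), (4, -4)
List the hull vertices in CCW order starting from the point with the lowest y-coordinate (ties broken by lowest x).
Hull (CCW) = [(-3, -6), (4, -4), (1, 5), (-1, 8)]

Graham scan procedure:
  1. Find the pivot p₀ = point with lowest y (tie → lowest x): (-3, -6).
  2. Sort the remaining points by polar angle around p₀.
  3. Walk through sorted points, maintaining a stack; pop the top while the last three entries make a non-left turn (cross product ≤ 0).
  4. Final stack is the convex hull in CCW order: (-3, -6), (4, -4), (1, 5), (-1, 8).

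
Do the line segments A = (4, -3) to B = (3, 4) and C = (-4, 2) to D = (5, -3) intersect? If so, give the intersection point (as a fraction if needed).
Yes; intersection at (227/58, -139/58) (t = 5/58 on AB, s = 51/58 on CD)

Parametrize AB as A + t(B − A) = (4 + -1 t, -3 + 7 t) and CD as C + s(D − C) = (-4 + 9 s, 2 + -5 s). Solve the linear system for (t, s). Determinant = 58 ≠ 0, so a unique intersection of the containing lines exists. Solution: t = 5/58, s = 51/58 — both in [0, 1], so the segments cross. Intersection point: (227/58, -139/58).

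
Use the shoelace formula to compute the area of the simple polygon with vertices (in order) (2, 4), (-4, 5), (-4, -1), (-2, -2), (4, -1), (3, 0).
Area = 81/2

Shoelace formula: Area = (1/2) |Σ_i (x_i · y_{i+1} − x_{i+1} · y_i)| (indices mod n). Compute each cross term:
  (2)(5) − (-4)(4) = 26
  (-4)(-1) − (-4)(5) = 24
  (-4)(-2) − (-2)(-1) = 6
  (-2)(-1) − (4)(-2) = 10
  (4)(0) − (3)(-1) = 3
  (3)(4) − (2)(0) = 12
Sum = 81, so (signed) Area = 81/2 = 81/2, |Area| = 81/2.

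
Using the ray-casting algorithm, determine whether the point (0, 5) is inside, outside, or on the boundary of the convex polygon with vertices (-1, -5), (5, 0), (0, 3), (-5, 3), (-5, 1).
The point (0, 5) lies strictly outside the polygon

Cast a horizontal ray to the right from the query point and count how many polygon edges it crosses (each edge strictly once or zero times, handled with the usual half-open convention). 
Parity of crossings → even ⇒ outside.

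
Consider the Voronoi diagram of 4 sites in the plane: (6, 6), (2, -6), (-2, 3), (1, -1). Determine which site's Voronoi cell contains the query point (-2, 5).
Nearest site = (-2, 3)

The Voronoi cell of site s contains exactly those query points closer to s than to any other site. Compute squared distances from q = (-2, 5) to each site:
  (-2 − -2)² + (3 − 5)² = 4
  (1 − -2)² + (-1 − 5)² = 45
  (6 − -2)² + (6 − 5)² = 65
  (2 − -2)² + (-6 − 5)² = 137
Minimum is attained by (-2, 3), so q lies in its Voronoi cell.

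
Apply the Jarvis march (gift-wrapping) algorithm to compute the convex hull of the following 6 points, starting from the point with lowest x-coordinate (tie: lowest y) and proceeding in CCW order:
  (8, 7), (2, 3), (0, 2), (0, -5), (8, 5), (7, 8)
Hull (CCW) = [(0, -5), (8, 5), (8, 7), (7, 8), (0, 2)]

Jarvis march: at each step, from the current hull vertex p, select the next vertex q as the point such that every other point lies strictly to the left of (or on) the directed line p → q. (Equivalently: for every other point r, the cross product (q − p) × (r − p) ≥ 0.)
Starting point (lowest x, tie lowest y): (0, -5). Wrap until returning to start. Resulting hull: (0, -5), (8, 5), (8, 7), (7, 8), (0, 2).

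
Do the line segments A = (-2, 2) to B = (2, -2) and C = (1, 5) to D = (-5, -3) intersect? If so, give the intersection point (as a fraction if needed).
Yes; intersection at (-11/7, 11/7) (t = 3/28 on AB, s = 3/7 on CD)

Parametrize AB as A + t(B − A) = (-2 + 4 t, 2 + -4 t) and CD as C + s(D − C) = (1 + -6 s, 5 + -8 s). Solve the linear system for (t, s). Determinant = 56 ≠ 0, so a unique intersection of the containing lines exists. Solution: t = 3/28, s = 3/7 — both in [0, 1], so the segments cross. Intersection point: (-11/7, 11/7).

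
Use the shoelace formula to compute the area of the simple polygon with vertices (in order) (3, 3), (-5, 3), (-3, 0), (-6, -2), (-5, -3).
Area = 41/2

Shoelace formula: Area = (1/2) |Σ_i (x_i · y_{i+1} − x_{i+1} · y_i)| (indices mod n). Compute each cross term:
  (3)(3) − (-5)(3) = 24
  (-5)(0) − (-3)(3) = 9
  (-3)(-2) − (-6)(0) = 6
  (-6)(-3) − (-5)(-2) = 8
  (-5)(3) − (3)(-3) = -6
Sum = 41, so (signed) Area = 41/2 = 41/2, |Area| = 41/2.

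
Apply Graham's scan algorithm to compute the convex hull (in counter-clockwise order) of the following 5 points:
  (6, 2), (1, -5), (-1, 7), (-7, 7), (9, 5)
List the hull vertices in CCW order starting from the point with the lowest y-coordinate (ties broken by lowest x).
Hull (CCW) = [(1, -5), (9, 5), (-1, 7), (-7, 7)]

Graham scan procedure:
  1. Find the pivot p₀ = point with lowest y (tie → lowest x): (1, -5).
  2. Sort the remaining points by polar angle around p₀.
  3. Walk through sorted points, maintaining a stack; pop the top while the last three entries make a non-left turn (cross product ≤ 0).
  4. Final stack is the convex hull in CCW order: (1, -5), (9, 5), (-1, 7), (-7, 7).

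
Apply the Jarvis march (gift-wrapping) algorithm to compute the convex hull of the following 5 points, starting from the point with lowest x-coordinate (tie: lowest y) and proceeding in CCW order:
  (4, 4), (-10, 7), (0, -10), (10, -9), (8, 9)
Hull (CCW) = [(-10, 7), (0, -10), (10, -9), (8, 9)]

Jarvis march: at each step, from the current hull vertex p, select the next vertex q as the point such that every other point lies strictly to the left of (or on) the directed line p → q. (Equivalently: for every other point r, the cross product (q − p) × (r − p) ≥ 0.)
Starting point (lowest x, tie lowest y): (-10, 7). Wrap until returning to start. Resulting hull: (-10, 7), (0, -10), (10, -9), (8, 9).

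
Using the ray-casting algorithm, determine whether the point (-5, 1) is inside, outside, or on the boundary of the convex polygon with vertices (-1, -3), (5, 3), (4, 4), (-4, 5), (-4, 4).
The point (-5, 1) lies strictly outside the polygon

Cast a horizontal ray to the right from the query point and count how many polygon edges it crosses (each edge strictly once or zero times, handled with the usual half-open convention). 
Parity of crossings → even ⇒ outside.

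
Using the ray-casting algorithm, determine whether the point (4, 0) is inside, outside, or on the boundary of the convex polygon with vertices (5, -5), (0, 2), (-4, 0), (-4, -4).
The point (4, 0) lies strictly outside the polygon

Cast a horizontal ray to the right from the query point and count how many polygon edges it crosses (each edge strictly once or zero times, handled with the usual half-open convention). 
Parity of crossings → even ⇒ outside.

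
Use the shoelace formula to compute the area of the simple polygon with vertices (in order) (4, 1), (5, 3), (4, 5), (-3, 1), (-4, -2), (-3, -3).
Area = 32

Shoelace formula: Area = (1/2) |Σ_i (x_i · y_{i+1} − x_{i+1} · y_i)| (indices mod n). Compute each cross term:
  (4)(3) − (5)(1) = 7
  (5)(5) − (4)(3) = 13
  (4)(1) − (-3)(5) = 19
  (-3)(-2) − (-4)(1) = 10
  (-4)(-3) − (-3)(-2) = 6
  (-3)(1) − (4)(-3) = 9
Sum = 64, so (signed) Area = 64/2 = 32, |Area| = 32.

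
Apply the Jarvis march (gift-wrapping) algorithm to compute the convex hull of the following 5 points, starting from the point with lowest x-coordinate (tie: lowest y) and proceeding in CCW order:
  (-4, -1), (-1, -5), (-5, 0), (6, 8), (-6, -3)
Hull (CCW) = [(-6, -3), (-1, -5), (6, 8), (-5, 0)]

Jarvis march: at each step, from the current hull vertex p, select the next vertex q as the point such that every other point lies strictly to the left of (or on) the directed line p → q. (Equivalently: for every other point r, the cross product (q − p) × (r − p) ≥ 0.)
Starting point (lowest x, tie lowest y): (-6, -3). Wrap until returning to start. Resulting hull: (-6, -3), (-1, -5), (6, 8), (-5, 0).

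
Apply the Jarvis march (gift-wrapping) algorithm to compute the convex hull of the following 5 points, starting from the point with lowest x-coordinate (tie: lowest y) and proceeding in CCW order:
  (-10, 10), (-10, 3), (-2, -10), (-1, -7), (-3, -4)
Hull (CCW) = [(-10, 3), (-2, -10), (-1, -7), (-10, 10)]

Jarvis march: at each step, from the current hull vertex p, select the next vertex q as the point such that every other point lies strictly to the left of (or on) the directed line p → q. (Equivalently: for every other point r, the cross product (q − p) × (r − p) ≥ 0.)
Starting point (lowest x, tie lowest y): (-10, 3). Wrap until returning to start. Resulting hull: (-10, 3), (-2, -10), (-1, -7), (-10, 10).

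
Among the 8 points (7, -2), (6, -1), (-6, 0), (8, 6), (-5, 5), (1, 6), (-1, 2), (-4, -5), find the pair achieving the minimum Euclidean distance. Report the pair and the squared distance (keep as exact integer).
Pair = ((7, -2), (6, -1)); squared distance = 2

Compute all C(8, 2) = 28 pairwise squared distances (x_i − x_j)² + (y_i − y_j)². The minimum is 2, attained by the pair ((7, -2), (6, -1)).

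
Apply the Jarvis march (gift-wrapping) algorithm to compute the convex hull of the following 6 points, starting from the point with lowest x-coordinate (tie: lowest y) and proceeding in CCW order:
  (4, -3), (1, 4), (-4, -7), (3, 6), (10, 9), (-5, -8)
Hull (CCW) = [(-5, -8), (4, -3), (10, 9), (3, 6), (1, 4)]

Jarvis march: at each step, from the current hull vertex p, select the next vertex q as the point such that every other point lies strictly to the left of (or on) the directed line p → q. (Equivalently: for every other point r, the cross product (q − p) × (r − p) ≥ 0.)
Starting point (lowest x, tie lowest y): (-5, -8). Wrap until returning to start. Resulting hull: (-5, -8), (4, -3), (10, 9), (3, 6), (1, 4).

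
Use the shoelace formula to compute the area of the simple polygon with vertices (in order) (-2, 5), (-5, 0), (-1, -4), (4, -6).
Area = 75/2

Shoelace formula: Area = (1/2) |Σ_i (x_i · y_{i+1} − x_{i+1} · y_i)| (indices mod n). Compute each cross term:
  (-2)(0) − (-5)(5) = 25
  (-5)(-4) − (-1)(0) = 20
  (-1)(-6) − (4)(-4) = 22
  (4)(5) − (-2)(-6) = 8
Sum = 75, so (signed) Area = 75/2 = 75/2, |Area| = 75/2.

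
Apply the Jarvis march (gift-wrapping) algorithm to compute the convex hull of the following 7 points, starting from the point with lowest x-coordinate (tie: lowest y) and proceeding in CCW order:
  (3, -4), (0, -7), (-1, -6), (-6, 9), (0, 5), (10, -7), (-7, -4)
Hull (CCW) = [(-7, -4), (0, -7), (10, -7), (0, 5), (-6, 9)]

Jarvis march: at each step, from the current hull vertex p, select the next vertex q as the point such that every other point lies strictly to the left of (or on) the directed line p → q. (Equivalently: for every other point r, the cross product (q − p) × (r − p) ≥ 0.)
Starting point (lowest x, tie lowest y): (-7, -4). Wrap until returning to start. Resulting hull: (-7, -4), (0, -7), (10, -7), (0, 5), (-6, 9).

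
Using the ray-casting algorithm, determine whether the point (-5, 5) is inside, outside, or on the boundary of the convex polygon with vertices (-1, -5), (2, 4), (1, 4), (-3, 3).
The point (-5, 5) lies strictly outside the polygon

Cast a horizontal ray to the right from the query point and count how many polygon edges it crosses (each edge strictly once or zero times, handled with the usual half-open convention). 
Parity of crossings → even ⇒ outside.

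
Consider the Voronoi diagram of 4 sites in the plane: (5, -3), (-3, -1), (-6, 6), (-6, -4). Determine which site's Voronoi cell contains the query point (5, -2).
Nearest site = (5, -3)

The Voronoi cell of site s contains exactly those query points closer to s than to any other site. Compute squared distances from q = (5, -2) to each site:
  (5 − 5)² + (-3 − -2)² = 1
  (-3 − 5)² + (-1 − -2)² = 65
  (-6 − 5)² + (-4 − -2)² = 125
  (-6 − 5)² + (6 − -2)² = 185
Minimum is attained by (5, -3), so q lies in its Voronoi cell.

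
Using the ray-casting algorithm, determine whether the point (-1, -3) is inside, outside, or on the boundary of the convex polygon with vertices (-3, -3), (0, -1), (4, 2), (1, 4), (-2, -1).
The point (-1, -3) lies strictly outside the polygon

Cast a horizontal ray to the right from the query point and count how many polygon edges it crosses (each edge strictly once or zero times, handled with the usual half-open convention). 
Parity of crossings → even ⇒ outside.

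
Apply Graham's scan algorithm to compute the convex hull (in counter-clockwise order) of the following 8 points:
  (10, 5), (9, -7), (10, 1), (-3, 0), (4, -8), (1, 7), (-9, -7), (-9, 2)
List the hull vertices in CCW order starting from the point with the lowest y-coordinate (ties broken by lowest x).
Hull (CCW) = [(4, -8), (9, -7), (10, 1), (10, 5), (1, 7), (-9, 2), (-9, -7)]

Graham scan procedure:
  1. Find the pivot p₀ = point with lowest y (tie → lowest x): (4, -8).
  2. Sort the remaining points by polar angle around p₀.
  3. Walk through sorted points, maintaining a stack; pop the top while the last three entries make a non-left turn (cross product ≤ 0).
  4. Final stack is the convex hull in CCW order: (4, -8), (9, -7), (10, 1), (10, 5), (1, 7), (-9, 2), (-9, -7).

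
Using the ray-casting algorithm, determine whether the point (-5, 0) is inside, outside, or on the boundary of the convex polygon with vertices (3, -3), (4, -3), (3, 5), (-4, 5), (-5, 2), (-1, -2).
The point (-5, 0) lies strictly outside the polygon

Cast a horizontal ray to the right from the query point and count how many polygon edges it crosses (each edge strictly once or zero times, handled with the usual half-open convention). 
Parity of crossings → even ⇒ outside.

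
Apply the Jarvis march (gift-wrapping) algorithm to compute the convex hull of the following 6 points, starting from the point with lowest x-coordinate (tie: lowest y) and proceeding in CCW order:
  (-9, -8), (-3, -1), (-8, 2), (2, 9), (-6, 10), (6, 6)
Hull (CCW) = [(-9, -8), (6, 6), (2, 9), (-6, 10), (-8, 2)]

Jarvis march: at each step, from the current hull vertex p, select the next vertex q as the point such that every other point lies strictly to the left of (or on) the directed line p → q. (Equivalently: for every other point r, the cross product (q − p) × (r − p) ≥ 0.)
Starting point (lowest x, tie lowest y): (-9, -8). Wrap until returning to start. Resulting hull: (-9, -8), (6, 6), (2, 9), (-6, 10), (-8, 2).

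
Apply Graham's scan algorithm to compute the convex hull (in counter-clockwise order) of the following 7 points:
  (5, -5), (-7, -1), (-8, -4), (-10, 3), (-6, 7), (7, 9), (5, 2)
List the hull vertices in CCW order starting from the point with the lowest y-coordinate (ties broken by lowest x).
Hull (CCW) = [(5, -5), (7, 9), (-6, 7), (-10, 3), (-8, -4)]

Graham scan procedure:
  1. Find the pivot p₀ = point with lowest y (tie → lowest x): (5, -5).
  2. Sort the remaining points by polar angle around p₀.
  3. Walk through sorted points, maintaining a stack; pop the top while the last three entries make a non-left turn (cross product ≤ 0).
  4. Final stack is the convex hull in CCW order: (5, -5), (7, 9), (-6, 7), (-10, 3), (-8, -4).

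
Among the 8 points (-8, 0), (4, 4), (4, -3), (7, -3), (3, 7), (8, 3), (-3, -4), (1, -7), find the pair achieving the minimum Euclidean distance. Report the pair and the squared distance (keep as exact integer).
Pair = ((4, -3), (7, -3)); squared distance = 9

Compute all C(8, 2) = 28 pairwise squared distances (x_i − x_j)² + (y_i − y_j)². The minimum is 9, attained by the pair ((4, -3), (7, -3)).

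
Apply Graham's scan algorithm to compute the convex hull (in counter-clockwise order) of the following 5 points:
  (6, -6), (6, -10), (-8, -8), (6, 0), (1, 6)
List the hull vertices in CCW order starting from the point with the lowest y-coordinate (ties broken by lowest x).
Hull (CCW) = [(6, -10), (6, 0), (1, 6), (-8, -8)]

Graham scan procedure:
  1. Find the pivot p₀ = point with lowest y (tie → lowest x): (6, -10).
  2. Sort the remaining points by polar angle around p₀.
  3. Walk through sorted points, maintaining a stack; pop the top while the last three entries make a non-left turn (cross product ≤ 0).
  4. Final stack is the convex hull in CCW order: (6, -10), (6, 0), (1, 6), (-8, -8).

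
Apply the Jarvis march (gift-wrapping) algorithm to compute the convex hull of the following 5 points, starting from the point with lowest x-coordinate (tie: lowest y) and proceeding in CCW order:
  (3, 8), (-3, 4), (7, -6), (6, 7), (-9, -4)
Hull (CCW) = [(-9, -4), (7, -6), (6, 7), (3, 8), (-3, 4)]

Jarvis march: at each step, from the current hull vertex p, select the next vertex q as the point such that every other point lies strictly to the left of (or on) the directed line p → q. (Equivalently: for every other point r, the cross product (q − p) × (r − p) ≥ 0.)
Starting point (lowest x, tie lowest y): (-9, -4). Wrap until returning to start. Resulting hull: (-9, -4), (7, -6), (6, 7), (3, 8), (-3, 4).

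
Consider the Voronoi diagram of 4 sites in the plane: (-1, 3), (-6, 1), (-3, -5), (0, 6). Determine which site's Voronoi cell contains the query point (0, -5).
Nearest site = (-3, -5)

The Voronoi cell of site s contains exactly those query points closer to s than to any other site. Compute squared distances from q = (0, -5) to each site:
  (-3 − 0)² + (-5 − -5)² = 9
  (-1 − 0)² + (3 − -5)² = 65
  (-6 − 0)² + (1 − -5)² = 72
  (0 − 0)² + (6 − -5)² = 121
Minimum is attained by (-3, -5), so q lies in its Voronoi cell.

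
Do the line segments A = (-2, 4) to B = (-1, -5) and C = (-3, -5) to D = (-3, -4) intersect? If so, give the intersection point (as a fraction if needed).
No (intersection of containing lines falls outside at least one segment)

Parametrize and solve: t = -1, s = 18. At least one of these is outside [0, 1], so the segments do not intersect.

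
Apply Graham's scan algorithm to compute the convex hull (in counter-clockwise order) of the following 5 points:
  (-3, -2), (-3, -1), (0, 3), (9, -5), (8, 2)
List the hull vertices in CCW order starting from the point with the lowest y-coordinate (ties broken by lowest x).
Hull (CCW) = [(9, -5), (8, 2), (0, 3), (-3, -1), (-3, -2)]

Graham scan procedure:
  1. Find the pivot p₀ = point with lowest y (tie → lowest x): (9, -5).
  2. Sort the remaining points by polar angle around p₀.
  3. Walk through sorted points, maintaining a stack; pop the top while the last three entries make a non-left turn (cross product ≤ 0).
  4. Final stack is the convex hull in CCW order: (9, -5), (8, 2), (0, 3), (-3, -1), (-3, -2).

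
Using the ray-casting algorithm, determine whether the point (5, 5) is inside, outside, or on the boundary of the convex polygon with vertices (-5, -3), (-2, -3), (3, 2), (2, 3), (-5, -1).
The point (5, 5) lies strictly outside the polygon

Cast a horizontal ray to the right from the query point and count how many polygon edges it crosses (each edge strictly once or zero times, handled with the usual half-open convention). 
Parity of crossings → even ⇒ outside.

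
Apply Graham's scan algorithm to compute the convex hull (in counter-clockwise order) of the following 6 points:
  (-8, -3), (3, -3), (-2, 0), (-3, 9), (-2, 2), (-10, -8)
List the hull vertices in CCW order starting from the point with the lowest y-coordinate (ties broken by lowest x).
Hull (CCW) = [(-10, -8), (3, -3), (-3, 9), (-8, -3)]

Graham scan procedure:
  1. Find the pivot p₀ = point with lowest y (tie → lowest x): (-10, -8).
  2. Sort the remaining points by polar angle around p₀.
  3. Walk through sorted points, maintaining a stack; pop the top while the last three entries make a non-left turn (cross product ≤ 0).
  4. Final stack is the convex hull in CCW order: (-10, -8), (3, -3), (-3, 9), (-8, -3).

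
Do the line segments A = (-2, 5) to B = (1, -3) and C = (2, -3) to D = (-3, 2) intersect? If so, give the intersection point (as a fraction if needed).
Yes; intersection at (2/5, -7/5) (t = 4/5 on AB, s = 8/25 on CD)

Parametrize AB as A + t(B − A) = (-2 + 3 t, 5 + -8 t) and CD as C + s(D − C) = (2 + -5 s, -3 + 5 s). Solve the linear system for (t, s). Determinant = 25 ≠ 0, so a unique intersection of the containing lines exists. Solution: t = 4/5, s = 8/25 — both in [0, 1], so the segments cross. Intersection point: (2/5, -7/5).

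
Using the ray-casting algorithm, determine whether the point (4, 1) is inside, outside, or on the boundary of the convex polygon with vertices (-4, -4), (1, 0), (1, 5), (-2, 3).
The point (4, 1) lies strictly outside the polygon

Cast a horizontal ray to the right from the query point and count how many polygon edges it crosses (each edge strictly once or zero times, handled with the usual half-open convention). 
Parity of crossings → even ⇒ outside.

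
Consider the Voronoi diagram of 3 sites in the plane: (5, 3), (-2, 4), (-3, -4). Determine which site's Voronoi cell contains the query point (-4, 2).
Nearest site = (-2, 4)

The Voronoi cell of site s contains exactly those query points closer to s than to any other site. Compute squared distances from q = (-4, 2) to each site:
  (-2 − -4)² + (4 − 2)² = 8
  (-3 − -4)² + (-4 − 2)² = 37
  (5 − -4)² + (3 − 2)² = 82
Minimum is attained by (-2, 4), so q lies in its Voronoi cell.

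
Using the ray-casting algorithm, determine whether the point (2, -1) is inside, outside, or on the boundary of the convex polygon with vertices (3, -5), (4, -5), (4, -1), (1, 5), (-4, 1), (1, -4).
The point (2, -1) lies strictly inside the polygon

Cast a horizontal ray to the right from the query point and count how many polygon edges it crosses (each edge strictly once or zero times, handled with the usual half-open convention). 
Parity of crossings → odd ⇒ inside.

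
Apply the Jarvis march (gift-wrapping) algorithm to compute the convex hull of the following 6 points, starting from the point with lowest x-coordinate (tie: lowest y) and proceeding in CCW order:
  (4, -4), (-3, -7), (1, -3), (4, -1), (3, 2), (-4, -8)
Hull (CCW) = [(-4, -8), (4, -4), (4, -1), (3, 2)]

Jarvis march: at each step, from the current hull vertex p, select the next vertex q as the point such that every other point lies strictly to the left of (or on) the directed line p → q. (Equivalently: for every other point r, the cross product (q − p) × (r − p) ≥ 0.)
Starting point (lowest x, tie lowest y): (-4, -8). Wrap until returning to start. Resulting hull: (-4, -8), (4, -4), (4, -1), (3, 2).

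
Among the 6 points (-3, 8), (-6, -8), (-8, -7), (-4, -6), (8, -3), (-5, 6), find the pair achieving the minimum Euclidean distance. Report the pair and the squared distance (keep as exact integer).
Pair = ((-6, -8), (-8, -7)); squared distance = 5

Compute all C(6, 2) = 15 pairwise squared distances (x_i − x_j)² + (y_i − y_j)². The minimum is 5, attained by the pair ((-6, -8), (-8, -7)).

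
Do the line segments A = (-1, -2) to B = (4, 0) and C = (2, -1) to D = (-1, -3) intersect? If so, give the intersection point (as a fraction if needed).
No (intersection of containing lines falls outside at least one segment)

Parametrize and solve: t = 3/4, s = -1/4. At least one of these is outside [0, 1], so the segments do not intersect.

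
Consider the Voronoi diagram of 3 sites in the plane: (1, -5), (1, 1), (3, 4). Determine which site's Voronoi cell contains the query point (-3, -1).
Nearest site = (1, 1)

The Voronoi cell of site s contains exactly those query points closer to s than to any other site. Compute squared distances from q = (-3, -1) to each site:
  (1 − -3)² + (1 − -1)² = 20
  (1 − -3)² + (-5 − -1)² = 32
  (3 − -3)² + (4 − -1)² = 61
Minimum is attained by (1, 1), so q lies in its Voronoi cell.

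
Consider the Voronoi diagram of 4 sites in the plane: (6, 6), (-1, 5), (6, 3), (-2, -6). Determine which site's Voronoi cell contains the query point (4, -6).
Nearest site = (-2, -6)

The Voronoi cell of site s contains exactly those query points closer to s than to any other site. Compute squared distances from q = (4, -6) to each site:
  (-2 − 4)² + (-6 − -6)² = 36
  (6 − 4)² + (3 − -6)² = 85
  (-1 − 4)² + (5 − -6)² = 146
  (6 − 4)² + (6 − -6)² = 148
Minimum is attained by (-2, -6), so q lies in its Voronoi cell.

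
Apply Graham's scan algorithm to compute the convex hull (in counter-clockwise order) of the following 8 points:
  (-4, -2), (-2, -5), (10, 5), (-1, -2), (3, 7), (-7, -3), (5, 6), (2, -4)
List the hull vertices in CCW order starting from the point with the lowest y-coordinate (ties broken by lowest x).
Hull (CCW) = [(-2, -5), (2, -4), (10, 5), (3, 7), (-7, -3)]

Graham scan procedure:
  1. Find the pivot p₀ = point with lowest y (tie → lowest x): (-2, -5).
  2. Sort the remaining points by polar angle around p₀.
  3. Walk through sorted points, maintaining a stack; pop the top while the last three entries make a non-left turn (cross product ≤ 0).
  4. Final stack is the convex hull in CCW order: (-2, -5), (2, -4), (10, 5), (3, 7), (-7, -3).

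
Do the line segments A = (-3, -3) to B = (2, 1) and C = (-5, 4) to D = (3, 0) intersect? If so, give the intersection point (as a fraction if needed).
Yes; intersection at (21/13, 9/13) (t = 12/13 on AB, s = 43/52 on CD)

Parametrize AB as A + t(B − A) = (-3 + 5 t, -3 + 4 t) and CD as C + s(D − C) = (-5 + 8 s, 4 + -4 s). Solve the linear system for (t, s). Determinant = 52 ≠ 0, so a unique intersection of the containing lines exists. Solution: t = 12/13, s = 43/52 — both in [0, 1], so the segments cross. Intersection point: (21/13, 9/13).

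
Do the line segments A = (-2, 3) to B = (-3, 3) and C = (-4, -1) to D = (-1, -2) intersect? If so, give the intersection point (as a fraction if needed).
No (intersection of containing lines falls outside at least one segment)

Parametrize and solve: t = 14, s = -4. At least one of these is outside [0, 1], so the segments do not intersect.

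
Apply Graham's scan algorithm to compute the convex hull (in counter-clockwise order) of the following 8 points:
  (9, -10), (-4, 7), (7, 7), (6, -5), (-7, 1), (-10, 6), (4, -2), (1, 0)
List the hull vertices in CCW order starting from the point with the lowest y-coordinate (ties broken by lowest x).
Hull (CCW) = [(9, -10), (7, 7), (-4, 7), (-10, 6), (-7, 1)]

Graham scan procedure:
  1. Find the pivot p₀ = point with lowest y (tie → lowest x): (9, -10).
  2. Sort the remaining points by polar angle around p₀.
  3. Walk through sorted points, maintaining a stack; pop the top while the last three entries make a non-left turn (cross product ≤ 0).
  4. Final stack is the convex hull in CCW order: (9, -10), (7, 7), (-4, 7), (-10, 6), (-7, 1).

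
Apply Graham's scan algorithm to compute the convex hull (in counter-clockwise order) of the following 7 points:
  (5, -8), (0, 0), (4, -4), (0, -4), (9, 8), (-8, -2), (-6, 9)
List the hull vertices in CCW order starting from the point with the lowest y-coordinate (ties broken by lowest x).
Hull (CCW) = [(5, -8), (9, 8), (-6, 9), (-8, -2)]

Graham scan procedure:
  1. Find the pivot p₀ = point with lowest y (tie → lowest x): (5, -8).
  2. Sort the remaining points by polar angle around p₀.
  3. Walk through sorted points, maintaining a stack; pop the top while the last three entries make a non-left turn (cross product ≤ 0).
  4. Final stack is the convex hull in CCW order: (5, -8), (9, 8), (-6, 9), (-8, -2).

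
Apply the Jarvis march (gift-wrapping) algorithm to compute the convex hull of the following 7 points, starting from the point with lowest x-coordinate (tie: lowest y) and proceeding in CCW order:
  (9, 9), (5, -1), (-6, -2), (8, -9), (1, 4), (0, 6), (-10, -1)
Hull (CCW) = [(-10, -1), (8, -9), (9, 9), (0, 6)]

Jarvis march: at each step, from the current hull vertex p, select the next vertex q as the point such that every other point lies strictly to the left of (or on) the directed line p → q. (Equivalently: for every other point r, the cross product (q − p) × (r − p) ≥ 0.)
Starting point (lowest x, tie lowest y): (-10, -1). Wrap until returning to start. Resulting hull: (-10, -1), (8, -9), (9, 9), (0, 6).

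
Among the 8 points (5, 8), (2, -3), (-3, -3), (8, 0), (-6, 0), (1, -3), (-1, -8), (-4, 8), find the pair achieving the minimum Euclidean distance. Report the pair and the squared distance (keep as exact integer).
Pair = ((2, -3), (1, -3)); squared distance = 1

Compute all C(8, 2) = 28 pairwise squared distances (x_i − x_j)² + (y_i − y_j)². The minimum is 1, attained by the pair ((2, -3), (1, -3)).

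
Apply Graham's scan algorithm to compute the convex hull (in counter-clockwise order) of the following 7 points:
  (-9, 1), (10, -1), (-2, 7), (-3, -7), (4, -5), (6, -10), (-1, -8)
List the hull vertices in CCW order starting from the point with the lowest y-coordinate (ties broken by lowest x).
Hull (CCW) = [(6, -10), (10, -1), (-2, 7), (-9, 1), (-3, -7), (-1, -8)]

Graham scan procedure:
  1. Find the pivot p₀ = point with lowest y (tie → lowest x): (6, -10).
  2. Sort the remaining points by polar angle around p₀.
  3. Walk through sorted points, maintaining a stack; pop the top while the last three entries make a non-left turn (cross product ≤ 0).
  4. Final stack is the convex hull in CCW order: (6, -10), (10, -1), (-2, 7), (-9, 1), (-3, -7), (-1, -8).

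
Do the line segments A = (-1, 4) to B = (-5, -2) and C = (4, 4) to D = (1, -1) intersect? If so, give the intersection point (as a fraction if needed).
No (intersection of containing lines falls outside at least one segment)

Parametrize and solve: t = -25/2, s = -15. At least one of these is outside [0, 1], so the segments do not intersect.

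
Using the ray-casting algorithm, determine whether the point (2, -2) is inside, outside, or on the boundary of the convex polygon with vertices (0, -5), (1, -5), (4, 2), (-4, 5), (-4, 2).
The point (2, -2) lies strictly inside the polygon

Cast a horizontal ray to the right from the query point and count how many polygon edges it crosses (each edge strictly once or zero times, handled with the usual half-open convention). 
Parity of crossings → odd ⇒ inside.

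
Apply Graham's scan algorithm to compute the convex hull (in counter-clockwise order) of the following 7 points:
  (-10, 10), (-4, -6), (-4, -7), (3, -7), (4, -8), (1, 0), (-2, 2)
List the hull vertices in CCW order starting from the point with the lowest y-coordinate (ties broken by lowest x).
Hull (CCW) = [(4, -8), (1, 0), (-10, 10), (-4, -7)]

Graham scan procedure:
  1. Find the pivot p₀ = point with lowest y (tie → lowest x): (4, -8).
  2. Sort the remaining points by polar angle around p₀.
  3. Walk through sorted points, maintaining a stack; pop the top while the last three entries make a non-left turn (cross product ≤ 0).
  4. Final stack is the convex hull in CCW order: (4, -8), (1, 0), (-10, 10), (-4, -7).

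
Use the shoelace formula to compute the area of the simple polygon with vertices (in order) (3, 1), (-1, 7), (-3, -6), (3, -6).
Area = 53

Shoelace formula: Area = (1/2) |Σ_i (x_i · y_{i+1} − x_{i+1} · y_i)| (indices mod n). Compute each cross term:
  (3)(7) − (-1)(1) = 22
  (-1)(-6) − (-3)(7) = 27
  (-3)(-6) − (3)(-6) = 36
  (3)(1) − (3)(-6) = 21
Sum = 106, so (signed) Area = 106/2 = 53, |Area| = 53.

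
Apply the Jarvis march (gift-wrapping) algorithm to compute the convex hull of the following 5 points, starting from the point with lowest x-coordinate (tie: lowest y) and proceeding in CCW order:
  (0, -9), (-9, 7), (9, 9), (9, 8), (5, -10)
Hull (CCW) = [(-9, 7), (0, -9), (5, -10), (9, 8), (9, 9)]

Jarvis march: at each step, from the current hull vertex p, select the next vertex q as the point such that every other point lies strictly to the left of (or on) the directed line p → q. (Equivalently: for every other point r, the cross product (q − p) × (r − p) ≥ 0.)
Starting point (lowest x, tie lowest y): (-9, 7). Wrap until returning to start. Resulting hull: (-9, 7), (0, -9), (5, -10), (9, 8), (9, 9).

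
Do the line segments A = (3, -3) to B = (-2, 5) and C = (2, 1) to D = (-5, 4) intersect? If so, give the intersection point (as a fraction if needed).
Yes; intersection at (-2/41, 77/41) (t = 25/41 on AB, s = 12/41 on CD)

Parametrize AB as A + t(B − A) = (3 + -5 t, -3 + 8 t) and CD as C + s(D − C) = (2 + -7 s, 1 + 3 s). Solve the linear system for (t, s). Determinant = -41 ≠ 0, so a unique intersection of the containing lines exists. Solution: t = 25/41, s = 12/41 — both in [0, 1], so the segments cross. Intersection point: (-2/41, 77/41).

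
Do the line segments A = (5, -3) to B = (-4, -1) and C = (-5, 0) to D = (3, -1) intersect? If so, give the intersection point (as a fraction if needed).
No (intersection of containing lines falls outside at least one segment)

Parametrize and solve: t = 2, s = -1. At least one of these is outside [0, 1], so the segments do not intersect.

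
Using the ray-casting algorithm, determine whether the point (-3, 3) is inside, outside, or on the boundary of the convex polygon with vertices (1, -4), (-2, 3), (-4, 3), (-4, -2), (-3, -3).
The point (-3, 3) lies on the polygon boundary

Boundary check: the query satisfies the collinearity and bounding-box conditions for some polygon edge, so it lies exactly on the boundary.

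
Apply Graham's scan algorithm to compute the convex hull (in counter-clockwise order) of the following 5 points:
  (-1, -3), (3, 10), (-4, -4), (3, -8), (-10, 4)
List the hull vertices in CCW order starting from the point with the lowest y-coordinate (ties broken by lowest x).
Hull (CCW) = [(3, -8), (3, 10), (-10, 4), (-4, -4)]

Graham scan procedure:
  1. Find the pivot p₀ = point with lowest y (tie → lowest x): (3, -8).
  2. Sort the remaining points by polar angle around p₀.
  3. Walk through sorted points, maintaining a stack; pop the top while the last three entries make a non-left turn (cross product ≤ 0).
  4. Final stack is the convex hull in CCW order: (3, -8), (3, 10), (-10, 4), (-4, -4).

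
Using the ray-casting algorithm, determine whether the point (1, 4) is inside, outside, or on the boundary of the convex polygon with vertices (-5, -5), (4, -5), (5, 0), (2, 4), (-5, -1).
The point (1, 4) lies strictly outside the polygon

Cast a horizontal ray to the right from the query point and count how many polygon edges it crosses (each edge strictly once or zero times, handled with the usual half-open convention). 
Parity of crossings → even ⇒ outside.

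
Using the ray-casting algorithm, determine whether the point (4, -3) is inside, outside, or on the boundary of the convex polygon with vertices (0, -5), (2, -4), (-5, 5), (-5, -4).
The point (4, -3) lies strictly outside the polygon

Cast a horizontal ray to the right from the query point and count how many polygon edges it crosses (each edge strictly once or zero times, handled with the usual half-open convention). 
Parity of crossings → even ⇒ outside.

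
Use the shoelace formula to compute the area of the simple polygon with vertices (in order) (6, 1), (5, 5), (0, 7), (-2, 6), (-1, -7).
Area = 135/2

Shoelace formula: Area = (1/2) |Σ_i (x_i · y_{i+1} − x_{i+1} · y_i)| (indices mod n). Compute each cross term:
  (6)(5) − (5)(1) = 25
  (5)(7) − (0)(5) = 35
  (0)(6) − (-2)(7) = 14
  (-2)(-7) − (-1)(6) = 20
  (-1)(1) − (6)(-7) = 41
Sum = 135, so (signed) Area = 135/2 = 135/2, |Area| = 135/2.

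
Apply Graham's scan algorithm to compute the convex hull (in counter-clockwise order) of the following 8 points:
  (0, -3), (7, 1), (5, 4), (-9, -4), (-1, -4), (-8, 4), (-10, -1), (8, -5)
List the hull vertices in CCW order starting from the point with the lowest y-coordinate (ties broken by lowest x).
Hull (CCW) = [(8, -5), (7, 1), (5, 4), (-8, 4), (-10, -1), (-9, -4)]

Graham scan procedure:
  1. Find the pivot p₀ = point with lowest y (tie → lowest x): (8, -5).
  2. Sort the remaining points by polar angle around p₀.
  3. Walk through sorted points, maintaining a stack; pop the top while the last three entries make a non-left turn (cross product ≤ 0).
  4. Final stack is the convex hull in CCW order: (8, -5), (7, 1), (5, 4), (-8, 4), (-10, -1), (-9, -4).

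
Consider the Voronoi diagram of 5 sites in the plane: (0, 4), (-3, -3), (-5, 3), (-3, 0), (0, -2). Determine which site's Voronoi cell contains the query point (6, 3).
Nearest site = (0, 4)

The Voronoi cell of site s contains exactly those query points closer to s than to any other site. Compute squared distances from q = (6, 3) to each site:
  (0 − 6)² + (4 − 3)² = 37
  (0 − 6)² + (-2 − 3)² = 61
  (-3 − 6)² + (0 − 3)² = 90
  (-3 − 6)² + (-3 − 3)² = 117
  (-5 − 6)² + (3 − 3)² = 121
Minimum is attained by (0, 4), so q lies in its Voronoi cell.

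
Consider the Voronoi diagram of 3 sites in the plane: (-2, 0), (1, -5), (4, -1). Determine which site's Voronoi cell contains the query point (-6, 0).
Nearest site = (-2, 0)

The Voronoi cell of site s contains exactly those query points closer to s than to any other site. Compute squared distances from q = (-6, 0) to each site:
  (-2 − -6)² + (0 − 0)² = 16
  (1 − -6)² + (-5 − 0)² = 74
  (4 − -6)² + (-1 − 0)² = 101
Minimum is attained by (-2, 0), so q lies in its Voronoi cell.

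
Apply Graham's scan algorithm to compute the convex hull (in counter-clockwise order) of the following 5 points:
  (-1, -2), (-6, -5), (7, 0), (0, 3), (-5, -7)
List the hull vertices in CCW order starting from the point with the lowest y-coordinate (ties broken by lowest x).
Hull (CCW) = [(-5, -7), (7, 0), (0, 3), (-6, -5)]

Graham scan procedure:
  1. Find the pivot p₀ = point with lowest y (tie → lowest x): (-5, -7).
  2. Sort the remaining points by polar angle around p₀.
  3. Walk through sorted points, maintaining a stack; pop the top while the last three entries make a non-left turn (cross product ≤ 0).
  4. Final stack is the convex hull in CCW order: (-5, -7), (7, 0), (0, 3), (-6, -5).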